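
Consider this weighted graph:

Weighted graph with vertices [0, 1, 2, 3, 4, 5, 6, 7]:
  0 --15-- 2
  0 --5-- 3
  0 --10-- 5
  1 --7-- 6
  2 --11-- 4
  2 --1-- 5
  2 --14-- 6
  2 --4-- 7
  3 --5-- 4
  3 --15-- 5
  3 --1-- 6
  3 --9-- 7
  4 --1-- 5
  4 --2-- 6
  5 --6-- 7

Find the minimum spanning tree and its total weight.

Applying Kruskal's algorithm (sort edges by weight, add if no cycle):
  Add (2,5) w=1
  Add (3,6) w=1
  Add (4,5) w=1
  Add (4,6) w=2
  Add (2,7) w=4
  Add (0,3) w=5
  Skip (3,4) w=5 (creates cycle)
  Skip (5,7) w=6 (creates cycle)
  Add (1,6) w=7
  Skip (3,7) w=9 (creates cycle)
  Skip (0,5) w=10 (creates cycle)
  Skip (2,4) w=11 (creates cycle)
  Skip (2,6) w=14 (creates cycle)
  Skip (0,2) w=15 (creates cycle)
  Skip (3,5) w=15 (creates cycle)
MST weight = 21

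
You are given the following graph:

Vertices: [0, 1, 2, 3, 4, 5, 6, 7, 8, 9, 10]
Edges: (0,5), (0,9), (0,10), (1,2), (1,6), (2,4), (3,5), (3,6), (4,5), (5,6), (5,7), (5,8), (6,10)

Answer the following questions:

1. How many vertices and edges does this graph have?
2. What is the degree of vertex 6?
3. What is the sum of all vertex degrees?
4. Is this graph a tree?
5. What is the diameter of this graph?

Count: 11 vertices, 13 edges.
Vertex 6 has neighbors [1, 3, 5, 10], degree = 4.
Handshaking lemma: 2 * 13 = 26.
A tree on 11 vertices has 10 edges. This graph has 13 edges (3 extra). Not a tree.
Diameter (longest shortest path) = 4.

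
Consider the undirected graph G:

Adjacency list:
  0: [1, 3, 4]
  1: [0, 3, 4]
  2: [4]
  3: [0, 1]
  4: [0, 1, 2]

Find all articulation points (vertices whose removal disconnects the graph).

An articulation point is a vertex whose removal disconnects the graph.
Articulation points: [4]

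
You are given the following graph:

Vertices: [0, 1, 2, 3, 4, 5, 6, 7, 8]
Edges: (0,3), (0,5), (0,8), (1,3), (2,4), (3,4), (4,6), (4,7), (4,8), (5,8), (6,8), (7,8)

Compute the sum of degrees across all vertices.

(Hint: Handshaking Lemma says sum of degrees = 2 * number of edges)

Count edges: 12 edges.
By Handshaking Lemma: sum of degrees = 2 * 12 = 24.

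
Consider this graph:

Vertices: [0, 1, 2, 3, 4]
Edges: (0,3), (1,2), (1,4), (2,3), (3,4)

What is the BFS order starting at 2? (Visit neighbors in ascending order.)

BFS from vertex 2 (neighbors processed in ascending order):
Visit order: 2, 1, 3, 4, 0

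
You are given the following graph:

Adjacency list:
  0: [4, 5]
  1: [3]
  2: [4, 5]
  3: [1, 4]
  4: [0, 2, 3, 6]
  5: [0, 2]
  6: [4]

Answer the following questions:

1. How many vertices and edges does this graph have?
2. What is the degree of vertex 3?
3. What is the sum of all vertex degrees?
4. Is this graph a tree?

Count: 7 vertices, 7 edges.
Vertex 3 has neighbors [1, 4], degree = 2.
Handshaking lemma: 2 * 7 = 14.
A tree on 7 vertices has 6 edges. This graph has 7 edges (1 extra). Not a tree.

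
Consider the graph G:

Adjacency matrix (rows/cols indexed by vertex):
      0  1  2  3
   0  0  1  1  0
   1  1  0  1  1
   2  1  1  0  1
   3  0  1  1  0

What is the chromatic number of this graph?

The graph has a maximum clique of size 3 (lower bound on chromatic number).
A valid 3-coloring: {0: 2, 1: 0, 2: 1, 3: 2}.
Chromatic number = 3.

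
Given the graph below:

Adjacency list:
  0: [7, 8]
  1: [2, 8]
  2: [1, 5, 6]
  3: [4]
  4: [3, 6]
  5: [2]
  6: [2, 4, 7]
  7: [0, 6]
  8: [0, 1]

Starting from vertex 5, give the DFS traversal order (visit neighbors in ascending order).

DFS from vertex 5 (neighbors processed in ascending order):
Visit order: 5, 2, 1, 8, 0, 7, 6, 4, 3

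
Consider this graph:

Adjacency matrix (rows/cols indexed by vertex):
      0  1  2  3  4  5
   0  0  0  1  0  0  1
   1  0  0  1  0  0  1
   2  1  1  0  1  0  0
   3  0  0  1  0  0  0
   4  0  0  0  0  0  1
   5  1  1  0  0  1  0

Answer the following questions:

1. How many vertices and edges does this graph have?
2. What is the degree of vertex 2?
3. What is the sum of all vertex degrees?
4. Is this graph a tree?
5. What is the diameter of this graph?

Count: 6 vertices, 6 edges.
Vertex 2 has neighbors [0, 1, 3], degree = 3.
Handshaking lemma: 2 * 6 = 12.
A tree on 6 vertices has 5 edges. This graph has 6 edges (1 extra). Not a tree.
Diameter (longest shortest path) = 4.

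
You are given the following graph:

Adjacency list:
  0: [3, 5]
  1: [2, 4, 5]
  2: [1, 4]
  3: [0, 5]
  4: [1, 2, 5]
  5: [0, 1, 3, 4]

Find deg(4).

Vertex 4 has neighbors [1, 2, 5], so deg(4) = 3.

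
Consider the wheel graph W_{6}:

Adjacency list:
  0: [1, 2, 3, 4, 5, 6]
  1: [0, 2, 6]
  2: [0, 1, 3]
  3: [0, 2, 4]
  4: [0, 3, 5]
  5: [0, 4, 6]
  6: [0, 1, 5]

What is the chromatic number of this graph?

W_{6} = C_{6} plus a hub adjacent to every cycle vertex.
The outer cycle needs 2 colors (even cycle); the hub is adjacent to all of them so needs a fresh color.
Chromatic number = 2 + 1 = 3.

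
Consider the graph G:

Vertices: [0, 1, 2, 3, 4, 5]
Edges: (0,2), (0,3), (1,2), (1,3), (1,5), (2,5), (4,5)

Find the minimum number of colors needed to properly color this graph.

The graph has a maximum clique of size 3 (lower bound on chromatic number).
A valid 3-coloring: {0: 0, 1: 0, 2: 1, 3: 1, 4: 0, 5: 2}.
Chromatic number = 3.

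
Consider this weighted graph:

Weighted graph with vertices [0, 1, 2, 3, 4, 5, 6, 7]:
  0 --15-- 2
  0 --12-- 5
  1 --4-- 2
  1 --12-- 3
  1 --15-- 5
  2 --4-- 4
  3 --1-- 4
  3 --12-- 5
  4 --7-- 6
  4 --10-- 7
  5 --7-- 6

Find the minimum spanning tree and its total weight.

Applying Kruskal's algorithm (sort edges by weight, add if no cycle):
  Add (3,4) w=1
  Add (1,2) w=4
  Add (2,4) w=4
  Add (4,6) w=7
  Add (5,6) w=7
  Add (4,7) w=10
  Add (0,5) w=12
  Skip (1,3) w=12 (creates cycle)
  Skip (3,5) w=12 (creates cycle)
  Skip (0,2) w=15 (creates cycle)
  Skip (1,5) w=15 (creates cycle)
MST weight = 45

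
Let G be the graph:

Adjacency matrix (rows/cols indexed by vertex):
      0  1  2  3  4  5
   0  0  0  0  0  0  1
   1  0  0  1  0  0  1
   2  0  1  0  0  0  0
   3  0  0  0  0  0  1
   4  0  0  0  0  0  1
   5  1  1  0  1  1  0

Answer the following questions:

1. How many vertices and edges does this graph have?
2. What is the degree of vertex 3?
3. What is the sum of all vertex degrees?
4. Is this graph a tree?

Count: 6 vertices, 5 edges.
Vertex 3 has neighbors [5], degree = 1.
Handshaking lemma: 2 * 5 = 10.
A graph is a tree iff it is connected and has exactly n-1 edges. This graph is connected (all 6 vertices in one component) and has 6-1 = 5 edges. It is a tree.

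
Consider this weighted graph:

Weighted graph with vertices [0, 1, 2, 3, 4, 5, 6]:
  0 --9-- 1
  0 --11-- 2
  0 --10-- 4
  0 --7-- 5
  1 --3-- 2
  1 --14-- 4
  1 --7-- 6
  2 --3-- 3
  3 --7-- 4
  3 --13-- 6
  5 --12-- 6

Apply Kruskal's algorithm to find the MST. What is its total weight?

Applying Kruskal's algorithm (sort edges by weight, add if no cycle):
  Add (1,2) w=3
  Add (2,3) w=3
  Add (0,5) w=7
  Add (1,6) w=7
  Add (3,4) w=7
  Add (0,1) w=9
  Skip (0,4) w=10 (creates cycle)
  Skip (0,2) w=11 (creates cycle)
  Skip (5,6) w=12 (creates cycle)
  Skip (3,6) w=13 (creates cycle)
  Skip (1,4) w=14 (creates cycle)
MST weight = 36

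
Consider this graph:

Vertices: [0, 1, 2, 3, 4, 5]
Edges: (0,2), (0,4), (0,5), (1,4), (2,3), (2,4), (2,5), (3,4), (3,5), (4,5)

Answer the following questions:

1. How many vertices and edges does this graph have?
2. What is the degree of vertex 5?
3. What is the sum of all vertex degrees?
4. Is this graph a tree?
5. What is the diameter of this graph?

Count: 6 vertices, 10 edges.
Vertex 5 has neighbors [0, 2, 3, 4], degree = 4.
Handshaking lemma: 2 * 10 = 20.
A tree on 6 vertices has 5 edges. This graph has 10 edges (5 extra). Not a tree.
Diameter (longest shortest path) = 2.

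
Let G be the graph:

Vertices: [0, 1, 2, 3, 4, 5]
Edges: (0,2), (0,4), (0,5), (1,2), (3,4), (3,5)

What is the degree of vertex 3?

Vertex 3 has neighbors [4, 5], so deg(3) = 2.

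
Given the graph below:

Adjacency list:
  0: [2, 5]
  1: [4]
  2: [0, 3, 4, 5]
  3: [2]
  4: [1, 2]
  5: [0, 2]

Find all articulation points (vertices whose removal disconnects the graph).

An articulation point is a vertex whose removal disconnects the graph.
Articulation points: [2, 4]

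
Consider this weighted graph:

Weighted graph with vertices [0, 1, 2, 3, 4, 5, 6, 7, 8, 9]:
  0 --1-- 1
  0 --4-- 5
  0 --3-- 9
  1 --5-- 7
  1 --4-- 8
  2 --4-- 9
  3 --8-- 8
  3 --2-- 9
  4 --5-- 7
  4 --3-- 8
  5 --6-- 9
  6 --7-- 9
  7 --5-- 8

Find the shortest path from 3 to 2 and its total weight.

Using Dijkstra's algorithm from vertex 3:
Shortest path: 3 -> 9 -> 2
Total weight: 2 + 4 = 6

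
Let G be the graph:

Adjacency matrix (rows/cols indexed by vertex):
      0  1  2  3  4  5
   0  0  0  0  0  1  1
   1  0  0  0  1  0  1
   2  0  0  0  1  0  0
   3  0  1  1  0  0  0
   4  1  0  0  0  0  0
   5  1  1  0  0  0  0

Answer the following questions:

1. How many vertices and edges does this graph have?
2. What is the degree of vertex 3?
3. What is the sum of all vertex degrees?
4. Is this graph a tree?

Count: 6 vertices, 5 edges.
Vertex 3 has neighbors [1, 2], degree = 2.
Handshaking lemma: 2 * 5 = 10.
A graph is a tree iff it is connected and has exactly n-1 edges. This graph is connected (all 6 vertices in one component) and has 6-1 = 5 edges. It is a tree.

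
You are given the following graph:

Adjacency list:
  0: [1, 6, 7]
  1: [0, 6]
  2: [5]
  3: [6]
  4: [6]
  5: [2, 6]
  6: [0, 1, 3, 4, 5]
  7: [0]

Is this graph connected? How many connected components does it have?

Checking connectivity: the graph has 1 connected component(s).
All vertices are reachable from each other. The graph IS connected.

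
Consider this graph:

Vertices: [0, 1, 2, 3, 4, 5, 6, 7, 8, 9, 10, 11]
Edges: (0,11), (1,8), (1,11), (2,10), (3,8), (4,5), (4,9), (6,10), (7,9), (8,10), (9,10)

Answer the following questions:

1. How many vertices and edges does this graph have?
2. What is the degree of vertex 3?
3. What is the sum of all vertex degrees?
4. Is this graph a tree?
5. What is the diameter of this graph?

Count: 12 vertices, 11 edges.
Vertex 3 has neighbors [8], degree = 1.
Handshaking lemma: 2 * 11 = 22.
A graph is a tree iff it is connected and has exactly n-1 edges. This graph is connected (all 12 vertices in one component) and has 12-1 = 11 edges. It is a tree.
Diameter (longest shortest path) = 7.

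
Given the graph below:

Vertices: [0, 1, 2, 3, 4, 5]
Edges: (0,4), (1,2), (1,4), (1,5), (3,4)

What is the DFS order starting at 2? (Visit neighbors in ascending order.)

DFS from vertex 2 (neighbors processed in ascending order):
Visit order: 2, 1, 4, 0, 3, 5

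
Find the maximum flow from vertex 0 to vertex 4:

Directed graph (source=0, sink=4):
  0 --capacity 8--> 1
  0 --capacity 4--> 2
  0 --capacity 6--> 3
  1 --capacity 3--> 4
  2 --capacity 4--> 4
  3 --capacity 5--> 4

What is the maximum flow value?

Computing max flow:
  Flow on (0->1): 3/8
  Flow on (0->2): 4/4
  Flow on (0->3): 5/6
  Flow on (1->4): 3/3
  Flow on (2->4): 4/4
  Flow on (3->4): 5/5
Maximum flow = 12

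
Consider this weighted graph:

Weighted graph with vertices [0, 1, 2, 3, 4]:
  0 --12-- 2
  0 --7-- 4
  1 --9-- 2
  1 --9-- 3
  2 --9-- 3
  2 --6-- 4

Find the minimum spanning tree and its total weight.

Applying Kruskal's algorithm (sort edges by weight, add if no cycle):
  Add (2,4) w=6
  Add (0,4) w=7
  Add (1,2) w=9
  Add (1,3) w=9
  Skip (2,3) w=9 (creates cycle)
  Skip (0,2) w=12 (creates cycle)
MST weight = 31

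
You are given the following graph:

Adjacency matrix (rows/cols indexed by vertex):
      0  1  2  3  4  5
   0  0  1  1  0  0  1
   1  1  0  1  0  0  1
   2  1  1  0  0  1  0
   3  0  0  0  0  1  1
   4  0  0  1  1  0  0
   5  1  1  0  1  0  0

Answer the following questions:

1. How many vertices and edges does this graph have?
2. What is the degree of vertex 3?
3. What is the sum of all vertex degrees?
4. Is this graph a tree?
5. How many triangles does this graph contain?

Count: 6 vertices, 8 edges.
Vertex 3 has neighbors [4, 5], degree = 2.
Handshaking lemma: 2 * 8 = 16.
A tree on 6 vertices has 5 edges. This graph has 8 edges (3 extra). Not a tree.
Number of triangles = 2.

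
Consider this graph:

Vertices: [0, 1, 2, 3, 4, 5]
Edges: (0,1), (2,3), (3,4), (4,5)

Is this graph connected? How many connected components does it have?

Checking connectivity: the graph has 2 connected component(s).
Components: [[0, 1], [2, 3, 4, 5]]. The graph is NOT connected.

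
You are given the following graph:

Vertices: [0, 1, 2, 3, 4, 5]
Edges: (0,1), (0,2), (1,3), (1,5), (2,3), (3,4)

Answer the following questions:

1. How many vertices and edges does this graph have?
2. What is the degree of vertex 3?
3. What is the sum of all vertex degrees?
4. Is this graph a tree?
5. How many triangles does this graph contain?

Count: 6 vertices, 6 edges.
Vertex 3 has neighbors [1, 2, 4], degree = 3.
Handshaking lemma: 2 * 6 = 12.
A tree on 6 vertices has 5 edges. This graph has 6 edges (1 extra). Not a tree.
Number of triangles = 0.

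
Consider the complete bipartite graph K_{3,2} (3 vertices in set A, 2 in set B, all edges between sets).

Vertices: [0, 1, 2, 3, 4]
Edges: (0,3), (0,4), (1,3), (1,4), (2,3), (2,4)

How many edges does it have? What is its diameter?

K_{3,2} has 3 * 2 = 6 edges.
Any vertex reaches any opposite-side vertex in 1 step; same-side vertices reach in 2 steps via any opposite-side vertex.
Diameter = 2.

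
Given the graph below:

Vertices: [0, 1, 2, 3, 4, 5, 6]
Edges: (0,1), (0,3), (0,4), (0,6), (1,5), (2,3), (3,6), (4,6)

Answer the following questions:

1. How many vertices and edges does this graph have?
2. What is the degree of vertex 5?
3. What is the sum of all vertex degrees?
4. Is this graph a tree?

Count: 7 vertices, 8 edges.
Vertex 5 has neighbors [1], degree = 1.
Handshaking lemma: 2 * 8 = 16.
A tree on 7 vertices has 6 edges. This graph has 8 edges (2 extra). Not a tree.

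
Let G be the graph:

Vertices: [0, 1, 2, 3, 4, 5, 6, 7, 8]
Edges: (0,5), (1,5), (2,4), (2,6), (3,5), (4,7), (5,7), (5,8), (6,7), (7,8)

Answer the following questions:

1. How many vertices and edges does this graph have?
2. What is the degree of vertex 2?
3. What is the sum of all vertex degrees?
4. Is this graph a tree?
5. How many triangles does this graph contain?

Count: 9 vertices, 10 edges.
Vertex 2 has neighbors [4, 6], degree = 2.
Handshaking lemma: 2 * 10 = 20.
A tree on 9 vertices has 8 edges. This graph has 10 edges (2 extra). Not a tree.
Number of triangles = 1.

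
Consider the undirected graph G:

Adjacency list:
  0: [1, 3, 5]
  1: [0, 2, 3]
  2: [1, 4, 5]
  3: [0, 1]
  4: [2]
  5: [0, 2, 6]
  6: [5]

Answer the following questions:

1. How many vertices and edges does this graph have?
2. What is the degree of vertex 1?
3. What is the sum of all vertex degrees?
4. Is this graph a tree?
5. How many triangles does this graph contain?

Count: 7 vertices, 8 edges.
Vertex 1 has neighbors [0, 2, 3], degree = 3.
Handshaking lemma: 2 * 8 = 16.
A tree on 7 vertices has 6 edges. This graph has 8 edges (2 extra). Not a tree.
Number of triangles = 1.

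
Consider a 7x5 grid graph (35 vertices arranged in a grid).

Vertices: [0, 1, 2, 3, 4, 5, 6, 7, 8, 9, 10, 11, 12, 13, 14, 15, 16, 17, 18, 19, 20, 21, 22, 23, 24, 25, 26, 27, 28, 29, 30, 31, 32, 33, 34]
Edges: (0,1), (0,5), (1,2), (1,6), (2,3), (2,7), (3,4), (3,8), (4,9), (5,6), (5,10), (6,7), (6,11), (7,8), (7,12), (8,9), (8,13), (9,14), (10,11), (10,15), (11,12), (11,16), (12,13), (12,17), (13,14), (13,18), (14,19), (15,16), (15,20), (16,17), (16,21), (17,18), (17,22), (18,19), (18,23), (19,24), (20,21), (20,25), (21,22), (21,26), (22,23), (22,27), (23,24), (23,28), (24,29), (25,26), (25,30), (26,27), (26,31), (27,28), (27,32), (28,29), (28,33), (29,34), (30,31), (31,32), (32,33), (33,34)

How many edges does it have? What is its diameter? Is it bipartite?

A 7x5 grid has 30 vertical edges and 28 horizontal edges.
Total edges = 30 + 28 = 58.
Diameter = (7-1) + (5-1) = 10 (corner to opposite corner).
Grid graphs are bipartite (checkerboard coloring).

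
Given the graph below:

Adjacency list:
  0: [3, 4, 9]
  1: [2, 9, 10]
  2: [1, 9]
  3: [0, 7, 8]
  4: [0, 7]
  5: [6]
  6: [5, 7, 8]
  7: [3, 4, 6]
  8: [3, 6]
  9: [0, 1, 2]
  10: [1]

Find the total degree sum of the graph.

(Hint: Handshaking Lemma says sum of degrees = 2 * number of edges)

Count edges: 13 edges.
By Handshaking Lemma: sum of degrees = 2 * 13 = 26.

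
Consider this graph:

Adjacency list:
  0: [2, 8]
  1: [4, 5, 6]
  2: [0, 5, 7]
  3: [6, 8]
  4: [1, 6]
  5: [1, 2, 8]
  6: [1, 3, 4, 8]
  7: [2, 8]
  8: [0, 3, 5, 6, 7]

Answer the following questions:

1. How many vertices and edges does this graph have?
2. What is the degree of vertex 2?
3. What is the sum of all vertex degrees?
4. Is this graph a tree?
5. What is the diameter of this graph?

Count: 9 vertices, 13 edges.
Vertex 2 has neighbors [0, 5, 7], degree = 3.
Handshaking lemma: 2 * 13 = 26.
A tree on 9 vertices has 8 edges. This graph has 13 edges (5 extra). Not a tree.
Diameter (longest shortest path) = 3.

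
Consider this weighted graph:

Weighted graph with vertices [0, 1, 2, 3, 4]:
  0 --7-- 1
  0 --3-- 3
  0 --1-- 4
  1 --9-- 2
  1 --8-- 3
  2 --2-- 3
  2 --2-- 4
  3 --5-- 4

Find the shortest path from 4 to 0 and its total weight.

Using Dijkstra's algorithm from vertex 4:
Shortest path: 4 -> 0
Total weight: 1 = 1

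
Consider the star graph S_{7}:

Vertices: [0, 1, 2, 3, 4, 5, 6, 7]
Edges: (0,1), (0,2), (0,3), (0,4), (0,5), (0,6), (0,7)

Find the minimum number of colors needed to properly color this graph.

S_{7} has one hub adjacent to 7 leaves; leaves are pairwise non-adjacent.
Color the hub 0 and every leaf 1.
Chromatic number = 2.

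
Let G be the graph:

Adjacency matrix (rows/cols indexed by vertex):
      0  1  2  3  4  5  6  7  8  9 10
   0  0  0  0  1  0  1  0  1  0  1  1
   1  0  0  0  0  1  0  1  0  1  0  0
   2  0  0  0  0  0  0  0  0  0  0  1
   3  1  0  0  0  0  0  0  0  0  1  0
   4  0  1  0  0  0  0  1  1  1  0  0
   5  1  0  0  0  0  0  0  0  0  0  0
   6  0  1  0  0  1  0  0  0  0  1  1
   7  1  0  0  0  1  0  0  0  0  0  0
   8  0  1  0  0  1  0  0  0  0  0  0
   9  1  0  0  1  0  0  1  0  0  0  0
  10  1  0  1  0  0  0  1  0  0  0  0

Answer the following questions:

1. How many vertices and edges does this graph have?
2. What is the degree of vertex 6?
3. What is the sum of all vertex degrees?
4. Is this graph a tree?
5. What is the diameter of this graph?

Count: 11 vertices, 15 edges.
Vertex 6 has neighbors [1, 4, 9, 10], degree = 4.
Handshaking lemma: 2 * 15 = 30.
A tree on 11 vertices has 10 edges. This graph has 15 edges (5 extra). Not a tree.
Diameter (longest shortest path) = 4.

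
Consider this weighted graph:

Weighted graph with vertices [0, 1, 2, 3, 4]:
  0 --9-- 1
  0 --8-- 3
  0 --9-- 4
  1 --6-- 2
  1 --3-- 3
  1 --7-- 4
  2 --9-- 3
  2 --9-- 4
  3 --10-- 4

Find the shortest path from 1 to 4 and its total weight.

Using Dijkstra's algorithm from vertex 1:
Shortest path: 1 -> 4
Total weight: 7 = 7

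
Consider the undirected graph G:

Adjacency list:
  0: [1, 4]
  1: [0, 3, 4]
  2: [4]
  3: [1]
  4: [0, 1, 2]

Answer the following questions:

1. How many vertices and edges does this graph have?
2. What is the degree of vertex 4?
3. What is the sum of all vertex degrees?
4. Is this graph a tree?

Count: 5 vertices, 5 edges.
Vertex 4 has neighbors [0, 1, 2], degree = 3.
Handshaking lemma: 2 * 5 = 10.
A tree on 5 vertices has 4 edges. This graph has 5 edges (1 extra). Not a tree.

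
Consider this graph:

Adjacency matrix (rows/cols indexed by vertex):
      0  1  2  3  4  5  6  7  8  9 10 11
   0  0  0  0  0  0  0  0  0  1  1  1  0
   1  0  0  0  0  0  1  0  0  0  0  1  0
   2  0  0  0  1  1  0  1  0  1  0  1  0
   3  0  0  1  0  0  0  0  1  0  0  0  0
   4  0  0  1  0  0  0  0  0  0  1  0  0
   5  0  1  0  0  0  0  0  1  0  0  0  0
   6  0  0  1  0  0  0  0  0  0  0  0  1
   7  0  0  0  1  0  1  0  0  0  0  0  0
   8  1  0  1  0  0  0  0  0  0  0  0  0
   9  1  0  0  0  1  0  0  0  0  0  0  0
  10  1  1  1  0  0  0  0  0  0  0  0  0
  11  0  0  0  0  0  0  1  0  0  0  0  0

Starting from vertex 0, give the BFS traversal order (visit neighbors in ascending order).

BFS from vertex 0 (neighbors processed in ascending order):
Visit order: 0, 8, 9, 10, 2, 4, 1, 3, 6, 5, 7, 11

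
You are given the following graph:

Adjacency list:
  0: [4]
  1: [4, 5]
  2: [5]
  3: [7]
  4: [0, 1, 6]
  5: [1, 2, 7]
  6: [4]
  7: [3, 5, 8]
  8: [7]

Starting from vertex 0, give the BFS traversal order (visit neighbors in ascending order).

BFS from vertex 0 (neighbors processed in ascending order):
Visit order: 0, 4, 1, 6, 5, 2, 7, 3, 8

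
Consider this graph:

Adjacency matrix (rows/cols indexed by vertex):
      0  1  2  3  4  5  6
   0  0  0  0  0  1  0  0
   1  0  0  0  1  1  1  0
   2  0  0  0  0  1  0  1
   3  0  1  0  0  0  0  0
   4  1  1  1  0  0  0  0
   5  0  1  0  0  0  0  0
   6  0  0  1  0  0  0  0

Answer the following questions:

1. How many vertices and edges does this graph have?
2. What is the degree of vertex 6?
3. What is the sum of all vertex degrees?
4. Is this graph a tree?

Count: 7 vertices, 6 edges.
Vertex 6 has neighbors [2], degree = 1.
Handshaking lemma: 2 * 6 = 12.
A graph is a tree iff it is connected and has exactly n-1 edges. This graph is connected (all 7 vertices in one component) and has 7-1 = 6 edges. It is a tree.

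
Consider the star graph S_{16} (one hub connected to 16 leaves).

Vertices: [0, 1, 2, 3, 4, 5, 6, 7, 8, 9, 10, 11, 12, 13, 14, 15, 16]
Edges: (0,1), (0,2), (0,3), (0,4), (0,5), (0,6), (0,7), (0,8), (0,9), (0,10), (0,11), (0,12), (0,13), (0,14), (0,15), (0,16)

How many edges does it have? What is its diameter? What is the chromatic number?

Star graph S_{16}: the hub connects to all 16 leaves.
Edges = 16.
Diameter = 2 (any leaf to hub is 1, leaf to leaf through hub is 2).
Star graphs are bipartite (hub vs leaves), so chromatic number = 2.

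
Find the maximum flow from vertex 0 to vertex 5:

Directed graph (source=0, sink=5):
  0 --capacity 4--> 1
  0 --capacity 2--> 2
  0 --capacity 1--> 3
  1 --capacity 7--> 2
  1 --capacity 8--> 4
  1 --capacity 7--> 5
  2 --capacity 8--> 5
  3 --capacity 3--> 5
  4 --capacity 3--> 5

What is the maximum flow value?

Computing max flow:
  Flow on (0->1): 4/4
  Flow on (0->2): 2/2
  Flow on (0->3): 1/1
  Flow on (1->5): 4/7
  Flow on (2->5): 2/8
  Flow on (3->5): 1/3
Maximum flow = 7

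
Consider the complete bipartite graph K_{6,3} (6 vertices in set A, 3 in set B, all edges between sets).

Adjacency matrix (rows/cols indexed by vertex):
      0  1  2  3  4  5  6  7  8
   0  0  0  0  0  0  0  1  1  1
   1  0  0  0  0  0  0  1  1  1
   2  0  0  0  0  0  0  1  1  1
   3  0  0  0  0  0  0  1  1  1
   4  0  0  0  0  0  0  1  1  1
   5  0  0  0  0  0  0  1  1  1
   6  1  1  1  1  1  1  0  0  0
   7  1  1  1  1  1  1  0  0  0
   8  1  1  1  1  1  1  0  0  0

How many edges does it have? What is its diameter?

K_{6,3} has 6 * 3 = 18 edges.
Any vertex reaches any opposite-side vertex in 1 step; same-side vertices reach in 2 steps via any opposite-side vertex.
Diameter = 2.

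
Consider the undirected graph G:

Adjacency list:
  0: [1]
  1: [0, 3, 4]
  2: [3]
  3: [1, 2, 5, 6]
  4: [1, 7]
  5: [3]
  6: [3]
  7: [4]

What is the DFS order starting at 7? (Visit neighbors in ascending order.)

DFS from vertex 7 (neighbors processed in ascending order):
Visit order: 7, 4, 1, 0, 3, 2, 5, 6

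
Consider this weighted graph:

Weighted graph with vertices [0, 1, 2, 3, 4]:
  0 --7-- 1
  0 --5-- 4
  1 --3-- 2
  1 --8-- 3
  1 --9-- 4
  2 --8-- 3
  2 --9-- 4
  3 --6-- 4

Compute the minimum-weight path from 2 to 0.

Using Dijkstra's algorithm from vertex 2:
Shortest path: 2 -> 1 -> 0
Total weight: 3 + 7 = 10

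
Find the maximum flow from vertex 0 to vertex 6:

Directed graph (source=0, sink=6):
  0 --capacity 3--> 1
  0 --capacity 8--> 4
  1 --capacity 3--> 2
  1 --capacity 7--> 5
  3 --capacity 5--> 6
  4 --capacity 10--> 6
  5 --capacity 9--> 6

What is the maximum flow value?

Computing max flow:
  Flow on (0->1): 3/3
  Flow on (0->4): 8/8
  Flow on (1->5): 3/7
  Flow on (4->6): 8/10
  Flow on (5->6): 3/9
Maximum flow = 11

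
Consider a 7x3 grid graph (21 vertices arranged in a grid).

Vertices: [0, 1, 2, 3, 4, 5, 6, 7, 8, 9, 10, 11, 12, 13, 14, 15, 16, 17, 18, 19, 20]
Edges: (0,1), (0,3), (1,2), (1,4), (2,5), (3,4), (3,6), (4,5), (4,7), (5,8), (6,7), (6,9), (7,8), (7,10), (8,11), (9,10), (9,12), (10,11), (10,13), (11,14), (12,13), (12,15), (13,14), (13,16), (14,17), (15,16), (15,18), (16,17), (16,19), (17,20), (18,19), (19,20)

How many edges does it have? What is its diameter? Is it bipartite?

A 7x3 grid has 18 vertical edges and 14 horizontal edges.
Total edges = 18 + 14 = 32.
Diameter = (7-1) + (3-1) = 8 (corner to opposite corner).
Grid graphs are bipartite (checkerboard coloring).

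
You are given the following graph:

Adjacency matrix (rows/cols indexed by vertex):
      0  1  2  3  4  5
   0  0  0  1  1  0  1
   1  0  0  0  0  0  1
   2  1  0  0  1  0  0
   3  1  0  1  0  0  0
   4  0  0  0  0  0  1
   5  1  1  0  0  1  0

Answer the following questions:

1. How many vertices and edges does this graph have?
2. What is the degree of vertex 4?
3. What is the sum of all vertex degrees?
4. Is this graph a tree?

Count: 6 vertices, 6 edges.
Vertex 4 has neighbors [5], degree = 1.
Handshaking lemma: 2 * 6 = 12.
A tree on 6 vertices has 5 edges. This graph has 6 edges (1 extra). Not a tree.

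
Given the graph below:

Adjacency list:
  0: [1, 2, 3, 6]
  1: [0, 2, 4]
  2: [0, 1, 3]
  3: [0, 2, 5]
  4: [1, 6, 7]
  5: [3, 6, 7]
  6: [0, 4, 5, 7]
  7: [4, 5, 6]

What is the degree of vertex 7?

Vertex 7 has neighbors [4, 5, 6], so deg(7) = 3.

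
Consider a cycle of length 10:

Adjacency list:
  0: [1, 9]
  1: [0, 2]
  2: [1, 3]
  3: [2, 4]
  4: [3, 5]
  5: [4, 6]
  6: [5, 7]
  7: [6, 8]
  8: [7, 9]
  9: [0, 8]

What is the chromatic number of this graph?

This is an even cycle (C_10). Even cycles are bipartite.
Chromatic number = 2.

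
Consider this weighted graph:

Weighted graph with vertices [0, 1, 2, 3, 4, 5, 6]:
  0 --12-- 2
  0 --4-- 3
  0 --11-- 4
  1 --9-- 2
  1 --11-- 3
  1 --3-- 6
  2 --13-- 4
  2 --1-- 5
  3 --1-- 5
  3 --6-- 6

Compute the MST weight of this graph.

Applying Kruskal's algorithm (sort edges by weight, add if no cycle):
  Add (2,5) w=1
  Add (3,5) w=1
  Add (1,6) w=3
  Add (0,3) w=4
  Add (3,6) w=6
  Skip (1,2) w=9 (creates cycle)
  Add (0,4) w=11
  Skip (1,3) w=11 (creates cycle)
  Skip (0,2) w=12 (creates cycle)
  Skip (2,4) w=13 (creates cycle)
MST weight = 26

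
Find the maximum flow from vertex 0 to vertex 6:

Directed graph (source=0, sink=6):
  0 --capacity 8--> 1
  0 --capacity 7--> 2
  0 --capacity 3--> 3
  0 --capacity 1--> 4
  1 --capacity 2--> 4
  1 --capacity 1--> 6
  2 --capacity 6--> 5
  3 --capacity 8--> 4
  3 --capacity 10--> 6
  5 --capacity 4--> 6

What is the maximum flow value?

Computing max flow:
  Flow on (0->1): 1/8
  Flow on (0->2): 4/7
  Flow on (0->3): 3/3
  Flow on (1->6): 1/1
  Flow on (2->5): 4/6
  Flow on (3->6): 3/10
  Flow on (5->6): 4/4
Maximum flow = 8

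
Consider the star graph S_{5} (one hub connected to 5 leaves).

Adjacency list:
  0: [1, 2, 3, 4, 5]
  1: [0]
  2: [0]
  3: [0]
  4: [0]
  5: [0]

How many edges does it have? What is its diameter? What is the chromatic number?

Star graph S_{5}: the hub connects to all 5 leaves.
Edges = 5.
Diameter = 2 (any leaf to hub is 1, leaf to leaf through hub is 2).
Star graphs are bipartite (hub vs leaves), so chromatic number = 2.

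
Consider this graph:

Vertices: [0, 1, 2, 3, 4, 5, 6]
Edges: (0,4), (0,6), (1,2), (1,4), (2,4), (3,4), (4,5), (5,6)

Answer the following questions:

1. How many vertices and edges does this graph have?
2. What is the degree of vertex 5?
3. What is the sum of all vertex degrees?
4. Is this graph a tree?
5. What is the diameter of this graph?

Count: 7 vertices, 8 edges.
Vertex 5 has neighbors [4, 6], degree = 2.
Handshaking lemma: 2 * 8 = 16.
A tree on 7 vertices has 6 edges. This graph has 8 edges (2 extra). Not a tree.
Diameter (longest shortest path) = 3.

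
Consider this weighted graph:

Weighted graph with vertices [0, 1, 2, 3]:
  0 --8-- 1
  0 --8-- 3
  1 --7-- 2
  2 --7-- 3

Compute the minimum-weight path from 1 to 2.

Using Dijkstra's algorithm from vertex 1:
Shortest path: 1 -> 2
Total weight: 7 = 7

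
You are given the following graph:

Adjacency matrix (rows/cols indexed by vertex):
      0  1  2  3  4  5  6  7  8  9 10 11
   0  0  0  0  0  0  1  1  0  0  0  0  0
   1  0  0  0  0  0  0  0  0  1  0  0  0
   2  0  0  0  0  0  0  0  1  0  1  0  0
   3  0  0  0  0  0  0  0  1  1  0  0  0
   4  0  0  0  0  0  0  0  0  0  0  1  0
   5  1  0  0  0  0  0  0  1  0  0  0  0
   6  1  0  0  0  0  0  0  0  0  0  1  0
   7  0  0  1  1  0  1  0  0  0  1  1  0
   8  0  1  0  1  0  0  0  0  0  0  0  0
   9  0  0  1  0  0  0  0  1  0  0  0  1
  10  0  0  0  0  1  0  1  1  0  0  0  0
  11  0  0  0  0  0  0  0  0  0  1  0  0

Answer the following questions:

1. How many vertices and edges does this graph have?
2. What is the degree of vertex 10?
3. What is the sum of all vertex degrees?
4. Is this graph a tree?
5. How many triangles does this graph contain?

Count: 12 vertices, 13 edges.
Vertex 10 has neighbors [4, 6, 7], degree = 3.
Handshaking lemma: 2 * 13 = 26.
A tree on 12 vertices has 11 edges. This graph has 13 edges (2 extra). Not a tree.
Number of triangles = 1.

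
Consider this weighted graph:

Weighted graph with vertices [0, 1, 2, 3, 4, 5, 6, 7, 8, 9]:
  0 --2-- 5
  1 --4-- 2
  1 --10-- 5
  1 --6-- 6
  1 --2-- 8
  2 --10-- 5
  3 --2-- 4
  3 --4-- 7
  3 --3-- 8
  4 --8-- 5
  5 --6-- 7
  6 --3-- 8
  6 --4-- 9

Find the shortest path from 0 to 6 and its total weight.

Using Dijkstra's algorithm from vertex 0:
Shortest path: 0 -> 5 -> 1 -> 8 -> 6
Total weight: 2 + 10 + 2 + 3 = 17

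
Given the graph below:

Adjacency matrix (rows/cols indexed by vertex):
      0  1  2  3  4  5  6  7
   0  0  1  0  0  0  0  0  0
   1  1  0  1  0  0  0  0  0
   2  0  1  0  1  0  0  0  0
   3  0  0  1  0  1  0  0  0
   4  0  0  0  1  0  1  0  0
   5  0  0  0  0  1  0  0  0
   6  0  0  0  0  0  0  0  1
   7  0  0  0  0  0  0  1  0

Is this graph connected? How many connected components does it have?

Checking connectivity: the graph has 2 connected component(s).
Components: [[0, 1, 2, 3, 4, 5], [6, 7]]. The graph is NOT connected.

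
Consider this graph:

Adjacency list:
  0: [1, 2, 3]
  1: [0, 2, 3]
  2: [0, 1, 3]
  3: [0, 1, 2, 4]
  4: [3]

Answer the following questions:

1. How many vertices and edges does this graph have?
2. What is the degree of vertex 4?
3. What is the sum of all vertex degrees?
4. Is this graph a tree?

Count: 5 vertices, 7 edges.
Vertex 4 has neighbors [3], degree = 1.
Handshaking lemma: 2 * 7 = 14.
A tree on 5 vertices has 4 edges. This graph has 7 edges (3 extra). Not a tree.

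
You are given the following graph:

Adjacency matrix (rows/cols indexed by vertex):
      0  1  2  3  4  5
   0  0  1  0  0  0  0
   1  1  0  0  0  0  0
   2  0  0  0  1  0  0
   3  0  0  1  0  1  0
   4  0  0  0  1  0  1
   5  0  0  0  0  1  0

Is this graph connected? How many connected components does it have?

Checking connectivity: the graph has 2 connected component(s).
Components: [[0, 1], [2, 3, 4, 5]]. The graph is NOT connected.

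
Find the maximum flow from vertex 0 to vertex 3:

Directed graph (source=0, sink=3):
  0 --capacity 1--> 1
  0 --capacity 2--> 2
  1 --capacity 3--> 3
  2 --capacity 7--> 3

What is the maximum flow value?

Computing max flow:
  Flow on (0->1): 1/1
  Flow on (0->2): 2/2
  Flow on (1->3): 1/3
  Flow on (2->3): 2/7
Maximum flow = 3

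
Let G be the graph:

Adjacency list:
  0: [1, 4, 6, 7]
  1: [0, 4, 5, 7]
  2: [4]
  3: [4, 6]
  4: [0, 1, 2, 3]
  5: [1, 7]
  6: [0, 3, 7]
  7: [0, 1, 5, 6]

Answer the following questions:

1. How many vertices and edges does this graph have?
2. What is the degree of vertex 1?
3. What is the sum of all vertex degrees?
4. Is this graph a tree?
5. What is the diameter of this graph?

Count: 8 vertices, 12 edges.
Vertex 1 has neighbors [0, 4, 5, 7], degree = 4.
Handshaking lemma: 2 * 12 = 24.
A tree on 8 vertices has 7 edges. This graph has 12 edges (5 extra). Not a tree.
Diameter (longest shortest path) = 3.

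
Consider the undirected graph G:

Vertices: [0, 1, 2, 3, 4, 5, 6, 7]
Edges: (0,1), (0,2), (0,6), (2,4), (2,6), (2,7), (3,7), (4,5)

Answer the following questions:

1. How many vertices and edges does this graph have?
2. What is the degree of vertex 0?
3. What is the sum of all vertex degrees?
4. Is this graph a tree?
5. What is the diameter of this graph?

Count: 8 vertices, 8 edges.
Vertex 0 has neighbors [1, 2, 6], degree = 3.
Handshaking lemma: 2 * 8 = 16.
A tree on 8 vertices has 7 edges. This graph has 8 edges (1 extra). Not a tree.
Diameter (longest shortest path) = 4.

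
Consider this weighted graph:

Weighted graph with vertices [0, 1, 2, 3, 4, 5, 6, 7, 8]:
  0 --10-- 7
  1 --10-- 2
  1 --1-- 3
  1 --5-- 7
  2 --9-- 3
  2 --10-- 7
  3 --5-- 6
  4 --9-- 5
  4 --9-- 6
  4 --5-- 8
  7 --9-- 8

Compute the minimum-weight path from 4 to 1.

Using Dijkstra's algorithm from vertex 4:
Shortest path: 4 -> 6 -> 3 -> 1
Total weight: 9 + 5 + 1 = 15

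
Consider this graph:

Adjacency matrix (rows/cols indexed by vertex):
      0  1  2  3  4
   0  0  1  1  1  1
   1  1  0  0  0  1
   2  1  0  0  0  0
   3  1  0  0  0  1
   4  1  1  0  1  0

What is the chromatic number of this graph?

The graph has a maximum clique of size 3 (lower bound on chromatic number).
A valid 3-coloring: {0: 0, 1: 2, 2: 1, 3: 2, 4: 1}.
Chromatic number = 3.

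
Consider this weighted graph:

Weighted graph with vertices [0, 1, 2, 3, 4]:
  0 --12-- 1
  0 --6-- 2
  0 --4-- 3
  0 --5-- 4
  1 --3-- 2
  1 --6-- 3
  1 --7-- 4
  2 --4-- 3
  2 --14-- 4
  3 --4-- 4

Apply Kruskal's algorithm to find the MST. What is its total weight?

Applying Kruskal's algorithm (sort edges by weight, add if no cycle):
  Add (1,2) w=3
  Add (0,3) w=4
  Add (2,3) w=4
  Add (3,4) w=4
  Skip (0,4) w=5 (creates cycle)
  Skip (0,2) w=6 (creates cycle)
  Skip (1,3) w=6 (creates cycle)
  Skip (1,4) w=7 (creates cycle)
  Skip (0,1) w=12 (creates cycle)
  Skip (2,4) w=14 (creates cycle)
MST weight = 15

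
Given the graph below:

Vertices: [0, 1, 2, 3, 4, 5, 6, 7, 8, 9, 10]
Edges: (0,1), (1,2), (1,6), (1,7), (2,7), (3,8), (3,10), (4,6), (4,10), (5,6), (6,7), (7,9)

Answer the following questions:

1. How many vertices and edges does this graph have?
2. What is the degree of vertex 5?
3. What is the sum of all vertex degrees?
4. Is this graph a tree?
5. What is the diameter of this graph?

Count: 11 vertices, 12 edges.
Vertex 5 has neighbors [6], degree = 1.
Handshaking lemma: 2 * 12 = 24.
A tree on 11 vertices has 10 edges. This graph has 12 edges (2 extra). Not a tree.
Diameter (longest shortest path) = 6.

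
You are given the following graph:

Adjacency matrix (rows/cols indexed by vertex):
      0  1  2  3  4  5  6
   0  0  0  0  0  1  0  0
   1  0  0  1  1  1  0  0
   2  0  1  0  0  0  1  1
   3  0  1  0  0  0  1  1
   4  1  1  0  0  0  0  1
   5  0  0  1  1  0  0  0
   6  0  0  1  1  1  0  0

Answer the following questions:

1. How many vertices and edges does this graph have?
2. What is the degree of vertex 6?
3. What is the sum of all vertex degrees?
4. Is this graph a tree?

Count: 7 vertices, 9 edges.
Vertex 6 has neighbors [2, 3, 4], degree = 3.
Handshaking lemma: 2 * 9 = 18.
A tree on 7 vertices has 6 edges. This graph has 9 edges (3 extra). Not a tree.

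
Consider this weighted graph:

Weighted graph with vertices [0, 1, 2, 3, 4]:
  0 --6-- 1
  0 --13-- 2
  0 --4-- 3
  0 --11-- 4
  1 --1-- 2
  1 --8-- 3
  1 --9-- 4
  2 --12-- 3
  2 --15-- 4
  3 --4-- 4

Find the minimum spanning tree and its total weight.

Applying Kruskal's algorithm (sort edges by weight, add if no cycle):
  Add (1,2) w=1
  Add (0,3) w=4
  Add (3,4) w=4
  Add (0,1) w=6
  Skip (1,3) w=8 (creates cycle)
  Skip (1,4) w=9 (creates cycle)
  Skip (0,4) w=11 (creates cycle)
  Skip (2,3) w=12 (creates cycle)
  Skip (0,2) w=13 (creates cycle)
  Skip (2,4) w=15 (creates cycle)
MST weight = 15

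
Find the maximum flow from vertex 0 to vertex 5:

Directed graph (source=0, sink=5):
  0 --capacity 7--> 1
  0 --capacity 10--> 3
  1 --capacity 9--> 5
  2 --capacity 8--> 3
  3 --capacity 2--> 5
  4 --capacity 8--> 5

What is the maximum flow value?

Computing max flow:
  Flow on (0->1): 7/7
  Flow on (0->3): 2/10
  Flow on (1->5): 7/9
  Flow on (3->5): 2/2
Maximum flow = 9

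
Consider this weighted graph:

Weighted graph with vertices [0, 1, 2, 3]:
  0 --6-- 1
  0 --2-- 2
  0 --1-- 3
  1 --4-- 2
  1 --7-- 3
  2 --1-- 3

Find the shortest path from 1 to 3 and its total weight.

Using Dijkstra's algorithm from vertex 1:
Shortest path: 1 -> 2 -> 3
Total weight: 4 + 1 = 5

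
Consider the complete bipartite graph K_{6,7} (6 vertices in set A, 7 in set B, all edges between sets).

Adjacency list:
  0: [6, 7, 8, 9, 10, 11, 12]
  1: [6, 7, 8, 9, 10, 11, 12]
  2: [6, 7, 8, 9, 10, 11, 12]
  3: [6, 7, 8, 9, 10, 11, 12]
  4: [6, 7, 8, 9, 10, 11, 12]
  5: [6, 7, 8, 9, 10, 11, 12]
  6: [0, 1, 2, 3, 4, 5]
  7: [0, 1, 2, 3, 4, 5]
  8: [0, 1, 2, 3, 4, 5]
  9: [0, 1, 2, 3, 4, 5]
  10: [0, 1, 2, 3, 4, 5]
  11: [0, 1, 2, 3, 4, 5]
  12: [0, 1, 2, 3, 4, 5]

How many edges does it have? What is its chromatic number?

K_{6,7} has 6 * 7 = 42 edges.
Bipartite graphs have chromatic number 2 (color each partition differently).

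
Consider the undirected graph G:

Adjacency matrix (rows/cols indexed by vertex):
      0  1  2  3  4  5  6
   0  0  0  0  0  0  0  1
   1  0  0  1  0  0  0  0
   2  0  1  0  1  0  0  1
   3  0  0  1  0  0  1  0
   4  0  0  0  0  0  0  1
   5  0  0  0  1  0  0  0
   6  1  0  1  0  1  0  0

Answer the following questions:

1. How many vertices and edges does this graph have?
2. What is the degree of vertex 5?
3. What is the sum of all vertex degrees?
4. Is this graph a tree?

Count: 7 vertices, 6 edges.
Vertex 5 has neighbors [3], degree = 1.
Handshaking lemma: 2 * 6 = 12.
A graph is a tree iff it is connected and has exactly n-1 edges. This graph is connected (all 7 vertices in one component) and has 7-1 = 6 edges. It is a tree.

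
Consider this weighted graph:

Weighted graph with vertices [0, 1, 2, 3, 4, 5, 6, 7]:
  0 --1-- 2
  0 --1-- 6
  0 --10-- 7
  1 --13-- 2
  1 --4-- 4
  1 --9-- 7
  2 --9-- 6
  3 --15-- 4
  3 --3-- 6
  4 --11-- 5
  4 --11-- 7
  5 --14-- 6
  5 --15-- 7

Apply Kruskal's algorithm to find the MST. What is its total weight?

Applying Kruskal's algorithm (sort edges by weight, add if no cycle):
  Add (0,6) w=1
  Add (0,2) w=1
  Add (3,6) w=3
  Add (1,4) w=4
  Add (1,7) w=9
  Skip (2,6) w=9 (creates cycle)
  Add (0,7) w=10
  Skip (4,7) w=11 (creates cycle)
  Add (4,5) w=11
  Skip (1,2) w=13 (creates cycle)
  Skip (5,6) w=14 (creates cycle)
  Skip (3,4) w=15 (creates cycle)
  Skip (5,7) w=15 (creates cycle)
MST weight = 39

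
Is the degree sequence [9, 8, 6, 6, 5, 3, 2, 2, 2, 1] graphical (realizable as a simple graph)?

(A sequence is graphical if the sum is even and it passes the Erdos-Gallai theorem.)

Sum of degrees = 44. Sum is even but fails Erdos-Gallai. The sequence is NOT graphical.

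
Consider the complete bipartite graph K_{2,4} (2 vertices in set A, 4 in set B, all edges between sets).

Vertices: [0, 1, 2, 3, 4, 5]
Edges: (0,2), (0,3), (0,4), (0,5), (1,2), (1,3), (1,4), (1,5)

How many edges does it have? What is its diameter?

K_{2,4} has 2 * 4 = 8 edges.
Any vertex reaches any opposite-side vertex in 1 step; same-side vertices reach in 2 steps via any opposite-side vertex.
Diameter = 2.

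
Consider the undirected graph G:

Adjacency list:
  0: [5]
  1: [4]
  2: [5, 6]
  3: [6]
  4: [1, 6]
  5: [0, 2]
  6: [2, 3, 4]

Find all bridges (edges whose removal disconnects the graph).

A bridge is an edge whose removal increases the number of connected components.
Bridges found: (0,5), (1,4), (2,5), (2,6), (3,6), (4,6)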